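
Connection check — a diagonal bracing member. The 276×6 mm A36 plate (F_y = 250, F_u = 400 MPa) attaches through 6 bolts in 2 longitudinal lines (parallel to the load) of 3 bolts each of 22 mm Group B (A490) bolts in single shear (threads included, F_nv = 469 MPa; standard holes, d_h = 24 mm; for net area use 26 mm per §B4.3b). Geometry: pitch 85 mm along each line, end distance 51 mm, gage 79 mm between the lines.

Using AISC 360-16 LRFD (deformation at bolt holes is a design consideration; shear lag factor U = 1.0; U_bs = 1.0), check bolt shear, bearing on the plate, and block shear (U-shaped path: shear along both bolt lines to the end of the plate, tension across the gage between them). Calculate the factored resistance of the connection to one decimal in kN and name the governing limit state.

Bolt shear: A_b = π(22)²/4 = 380.13 mm². φR_n = 0.75 × 469 × 380.13 × 6 × 1 = 802.3 kN.
Bearing (6 mm plate, F_u = 400 MPa): end bolts L_c = 51 − 24/2 = 39, R_n = min(1.2×39×6×400, 2.4×22×6×400) = 112.32 kN/bolt; interior L_c = 85 − 24 = 61, R_n = 126.72 kN/bolt. φR_n = 0.75 × (2×112.32 + 4×126.72) = 548.6 kN.
Block shear: shear path 2×[51+2×85] = 2×221 mm, A_gv = 2652, A_nv = 2×(221 − 2.5×26)×6 = 1872 mm²; tension across gage: (79 − 1×26)×6 = 318 mm². R_n = min(0.6×400×1872, 0.6×250×2652) + 1.0×400×318 = min(449.28, 397.8) + 127.2 = 525 kN. φR_n = 0.75 × 525 = 393.8 kN.
Governing: min(802.3, 548.6, 393.8) = 393.8 kN → block shear.

393.8 kN (block shear governs)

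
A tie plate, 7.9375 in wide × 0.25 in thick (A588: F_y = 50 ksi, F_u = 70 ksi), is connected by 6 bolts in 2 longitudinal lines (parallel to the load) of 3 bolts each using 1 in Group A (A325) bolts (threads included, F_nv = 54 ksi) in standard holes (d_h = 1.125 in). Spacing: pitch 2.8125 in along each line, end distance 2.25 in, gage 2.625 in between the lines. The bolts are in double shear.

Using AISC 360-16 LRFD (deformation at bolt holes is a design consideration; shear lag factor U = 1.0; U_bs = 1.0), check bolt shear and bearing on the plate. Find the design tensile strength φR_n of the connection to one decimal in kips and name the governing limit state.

159.5 kips (bearing governs)

Bolt shear: A_b = π(1)²/4 = 0.7854 in². φR_n = 0.75 × 54 × 0.7854 × 6 × 2 = 381.7 kips.
Bearing (0.25 in plate, F_u = 70 ksi): end bolts L_c = 2.25 − 1.125/2 = 1.6875, R_n = min(1.2×1.6875×0.25×70, 2.4×1×0.25×70) = 35.438 kips/bolt; interior L_c = 2.8125 − 1.125 = 1.6875, R_n = 35.438 kips/bolt. φR_n = 0.75 × (2×35.438 + 4×35.438) = 159.5 kips.
Governing: min(381.7, 159.5) = 159.5 kips → bearing.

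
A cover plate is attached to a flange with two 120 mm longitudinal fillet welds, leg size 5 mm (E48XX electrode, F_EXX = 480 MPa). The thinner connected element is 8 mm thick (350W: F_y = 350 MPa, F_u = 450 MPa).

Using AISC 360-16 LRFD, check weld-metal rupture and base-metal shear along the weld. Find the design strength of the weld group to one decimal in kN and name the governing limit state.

Weld metal: throat = 0.707×5 = 3.535 mm, L = 2×120 = 240 mm. φR_n = 0.75 × 0.6 × 480 × 3.535 × 240 = 183.3 kN.
Base metal shear (8 mm plate): yield φR_n = 1.0×0.6×350×8×240 = 403.2 kN; rupture φR_n = 0.75×0.6×450×8×240 = 388.8 kN; take 388.8 kN (rupture).
Governing: min(183.3, 388.8) = 183.3 kN → weld metal.

183.3 kN (weld metal governs)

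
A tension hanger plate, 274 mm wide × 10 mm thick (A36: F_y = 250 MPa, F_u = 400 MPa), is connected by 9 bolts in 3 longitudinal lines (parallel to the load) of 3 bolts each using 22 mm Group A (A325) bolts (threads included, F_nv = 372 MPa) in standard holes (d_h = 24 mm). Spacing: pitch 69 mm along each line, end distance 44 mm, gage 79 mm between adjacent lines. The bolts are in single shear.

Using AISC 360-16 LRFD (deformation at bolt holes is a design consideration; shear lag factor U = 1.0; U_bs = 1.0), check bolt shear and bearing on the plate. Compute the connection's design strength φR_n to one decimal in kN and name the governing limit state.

Bolt shear: A_b = π(22)²/4 = 380.13 mm². φR_n = 0.75 × 372 × 380.13 × 9 × 1 = 954.5 kN.
Bearing (10 mm plate, F_u = 400 MPa): end bolts L_c = 44 − 24/2 = 32, R_n = min(1.2×32×10×400, 2.4×22×10×400) = 153.6 kN/bolt; interior L_c = 69 − 24 = 45, R_n = 211.2 kN/bolt. φR_n = 0.75 × (3×153.6 + 6×211.2) = 1296.0 kN.
Governing: min(954.5, 1296.0) = 954.5 kN → bolt shear.

954.5 kN (bolt shear governs)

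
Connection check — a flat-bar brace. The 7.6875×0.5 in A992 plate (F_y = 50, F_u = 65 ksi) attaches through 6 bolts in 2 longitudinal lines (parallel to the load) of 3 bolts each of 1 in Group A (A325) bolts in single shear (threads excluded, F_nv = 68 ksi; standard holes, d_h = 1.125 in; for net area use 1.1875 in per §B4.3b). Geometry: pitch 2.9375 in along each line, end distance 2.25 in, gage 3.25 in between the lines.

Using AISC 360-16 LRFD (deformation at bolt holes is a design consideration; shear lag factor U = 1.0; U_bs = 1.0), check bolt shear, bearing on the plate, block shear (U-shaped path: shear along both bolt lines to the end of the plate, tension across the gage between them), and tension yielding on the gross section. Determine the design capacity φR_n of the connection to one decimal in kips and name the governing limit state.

173.0 kips (gross-section yield governs)

Bolt shear: A_b = π(1)²/4 = 0.7854 in². φR_n = 0.75 × 68 × 0.7854 × 6 × 1 = 240.3 kips.
Bearing (0.5 in plate, F_u = 65 ksi): end bolts L_c = 2.25 − 1.125/2 = 1.6875, R_n = min(1.2×1.6875×0.5×65, 2.4×1×0.5×65) = 65.813 kips/bolt; interior L_c = 2.9375 − 1.125 = 1.8125, R_n = 70.688 kips/bolt. φR_n = 0.75 × (2×65.813 + 4×70.688) = 310.8 kips.
Block shear: shear path 2×[2.25+2×2.9375] = 2×8.125 in, A_gv = 8.125, A_nv = 2×(8.125 − 2.5×1.1875)×0.5 = 5.1563 in²; tension across gage: (3.25 − 1×1.1875)×0.5 = 1.0313 in². R_n = min(0.6×65×5.1563, 0.6×50×8.125) + 1.0×65×1.0313 = min(201.1, 243.75) + 67.035 = 268.14 kips. φR_n = 0.75 × 268.14 = 201.1 kips.
Tension yield (gross): A_g = 7.6875×0.5 = 3.8438 in². φR_n = 0.90 × 50 × 3.8438 = 173.0 kips.
Governing: min(240.3, 310.8, 201.1, 173.0) = 173.0 kips → gross-section yield.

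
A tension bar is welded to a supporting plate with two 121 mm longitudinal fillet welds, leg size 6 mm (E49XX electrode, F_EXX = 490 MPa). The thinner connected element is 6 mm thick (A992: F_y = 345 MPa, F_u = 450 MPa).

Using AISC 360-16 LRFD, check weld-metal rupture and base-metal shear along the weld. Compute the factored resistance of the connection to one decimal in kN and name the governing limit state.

226.4 kN (weld metal governs)

Weld metal: throat = 0.707×6 = 4.242 mm, L = 2×121 = 242 mm. φR_n = 0.75 × 0.6 × 490 × 4.242 × 242 = 226.4 kN.
Base metal shear (6 mm plate): yield φR_n = 1.0×0.6×345×6×242 = 300.6 kN; rupture φR_n = 0.75×0.6×450×6×242 = 294.0 kN; take 294.0 kN (rupture).
Governing: min(226.4, 294.0) = 226.4 kN → weld metal.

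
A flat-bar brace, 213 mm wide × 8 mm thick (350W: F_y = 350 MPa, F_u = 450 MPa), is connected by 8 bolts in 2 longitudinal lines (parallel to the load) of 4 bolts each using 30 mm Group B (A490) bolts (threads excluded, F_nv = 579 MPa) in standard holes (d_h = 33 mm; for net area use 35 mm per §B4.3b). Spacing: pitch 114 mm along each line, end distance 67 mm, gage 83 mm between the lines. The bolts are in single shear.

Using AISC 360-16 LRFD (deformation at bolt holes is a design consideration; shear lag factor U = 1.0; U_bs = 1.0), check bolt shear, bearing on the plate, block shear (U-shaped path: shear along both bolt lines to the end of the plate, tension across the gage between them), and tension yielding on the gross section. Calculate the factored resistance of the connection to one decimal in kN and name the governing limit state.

536.8 kN (gross-section yield governs)

Bolt shear: A_b = π(30)²/4 = 706.86 mm². φR_n = 0.75 × 579 × 706.86 × 8 × 1 = 2455.6 kN.
Bearing (8 mm plate, F_u = 450 MPa): end bolts L_c = 67 − 33/2 = 50.5, R_n = min(1.2×50.5×8×450, 2.4×30×8×450) = 218.16 kN/bolt; interior L_c = 114 − 33 = 81, R_n = 259.2 kN/bolt. φR_n = 0.75 × (2×218.16 + 6×259.2) = 1493.6 kN.
Block shear: shear path 2×[67+3×114] = 2×409 mm, A_gv = 6544, A_nv = 2×(409 − 3.5×35)×8 = 4584 mm²; tension across gage: (83 − 1×35)×8 = 384 mm². R_n = min(0.6×450×4584, 0.6×350×6544) + 1.0×450×384 = min(1237.7, 1374.2) + 172.8 = 1410.5 kN. φR_n = 0.75 × 1410.5 = 1057.9 kN.
Tension yield (gross): A_g = 213×8 = 1704 mm². φR_n = 0.90 × 350 × 1704 = 536.8 kN.
Governing: min(2455.6, 1493.6, 1057.9, 536.8) = 536.8 kN → gross-section yield.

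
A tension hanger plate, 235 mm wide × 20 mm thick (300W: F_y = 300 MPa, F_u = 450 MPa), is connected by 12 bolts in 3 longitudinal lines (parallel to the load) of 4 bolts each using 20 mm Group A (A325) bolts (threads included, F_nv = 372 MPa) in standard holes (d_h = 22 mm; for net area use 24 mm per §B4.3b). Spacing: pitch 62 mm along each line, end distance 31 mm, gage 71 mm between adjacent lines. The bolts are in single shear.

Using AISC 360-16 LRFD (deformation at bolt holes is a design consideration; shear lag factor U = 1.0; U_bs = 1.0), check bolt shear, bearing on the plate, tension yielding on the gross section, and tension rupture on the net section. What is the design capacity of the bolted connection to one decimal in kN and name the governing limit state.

Bolt shear: A_b = π(20)²/4 = 314.16 mm². φR_n = 0.75 × 372 × 314.16 × 12 × 1 = 1051.8 kN.
Bearing (20 mm plate, F_u = 450 MPa): end bolts L_c = 31 − 22/2 = 20, R_n = min(1.2×20×20×450, 2.4×20×20×450) = 216 kN/bolt; interior L_c = 62 − 22 = 40, R_n = 432 kN/bolt. φR_n = 0.75 × (3×216 + 9×432) = 3402.0 kN.
Tension yield (gross): A_g = 235×20 = 4700 mm². φR_n = 0.90 × 300 × 4700 = 1269.0 kN.
Tension rupture (net): A_n = (235 − 3×24)×20 = 3260 mm² (U = 1.0, A_e = A_n). φR_n = 0.75 × 450 × 3260 = 1100.3 kN.
Governing: min(1051.8, 3402.0, 1269.0, 1100.3) = 1051.8 kN → bolt shear.

1051.8 kN (bolt shear governs)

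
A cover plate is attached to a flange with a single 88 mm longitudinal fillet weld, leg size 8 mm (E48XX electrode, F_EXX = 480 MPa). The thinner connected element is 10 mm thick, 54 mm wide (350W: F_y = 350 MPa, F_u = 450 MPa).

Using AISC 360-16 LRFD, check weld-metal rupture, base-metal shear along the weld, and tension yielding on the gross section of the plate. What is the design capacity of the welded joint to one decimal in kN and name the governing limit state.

107.5 kN (weld metal governs)

Weld metal: throat = 0.707×8 = 5.656 mm, L = 88 mm. φR_n = 0.75 × 0.6 × 480 × 5.656 × 88 = 107.5 kN.
Base metal shear (10 mm plate): yield φR_n = 1.0×0.6×350×10×88 = 184.8 kN; rupture φR_n = 0.75×0.6×450×10×88 = 178.2 kN; take 178.2 kN (rupture).
Tension yield (gross): A_g = 54×10 = 540 mm². φR_n = 0.90 × 350 × 540 = 170.1 kN.
Governing: min(107.5, 178.2, 170.1) = 107.5 kN → weld metal.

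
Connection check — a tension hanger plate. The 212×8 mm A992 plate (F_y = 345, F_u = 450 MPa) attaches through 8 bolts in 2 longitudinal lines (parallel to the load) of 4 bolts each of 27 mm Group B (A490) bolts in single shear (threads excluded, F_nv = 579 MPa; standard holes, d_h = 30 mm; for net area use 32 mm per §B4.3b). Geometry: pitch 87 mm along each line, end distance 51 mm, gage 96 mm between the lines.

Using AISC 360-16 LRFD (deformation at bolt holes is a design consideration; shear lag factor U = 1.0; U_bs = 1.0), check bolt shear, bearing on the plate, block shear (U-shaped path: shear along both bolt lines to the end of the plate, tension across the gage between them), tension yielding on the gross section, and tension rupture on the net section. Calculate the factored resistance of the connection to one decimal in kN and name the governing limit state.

399.6 kN (net-section rupture governs)

Bolt shear: A_b = π(27)²/4 = 572.56 mm². φR_n = 0.75 × 579 × 572.56 × 8 × 1 = 1989.1 kN.
Bearing (8 mm plate, F_u = 450 MPa): end bolts L_c = 51 − 30/2 = 36, R_n = min(1.2×36×8×450, 2.4×27×8×450) = 155.52 kN/bolt; interior L_c = 87 − 30 = 57, R_n = 233.28 kN/bolt. φR_n = 0.75 × (2×155.52 + 6×233.28) = 1283.0 kN.
Block shear: shear path 2×[51+3×87] = 2×312 mm, A_gv = 4992, A_nv = 2×(312 − 3.5×32)×8 = 3200 mm²; tension across gage: (96 − 1×32)×8 = 512 mm². R_n = min(0.6×450×3200, 0.6×345×4992) + 1.0×450×512 = min(864, 1033.3) + 230.4 = 1094.4 kN. φR_n = 0.75 × 1094.4 = 820.8 kN.
Tension yield (gross): A_g = 212×8 = 1696 mm². φR_n = 0.90 × 345 × 1696 = 526.6 kN.
Tension rupture (net): A_n = (212 − 2×32)×8 = 1184 mm² (U = 1.0, A_e = A_n). φR_n = 0.75 × 450 × 1184 = 399.6 kN.
Governing: min(1989.1, 1283.0, 820.8, 526.6, 399.6) = 399.6 kN → net-section rupture.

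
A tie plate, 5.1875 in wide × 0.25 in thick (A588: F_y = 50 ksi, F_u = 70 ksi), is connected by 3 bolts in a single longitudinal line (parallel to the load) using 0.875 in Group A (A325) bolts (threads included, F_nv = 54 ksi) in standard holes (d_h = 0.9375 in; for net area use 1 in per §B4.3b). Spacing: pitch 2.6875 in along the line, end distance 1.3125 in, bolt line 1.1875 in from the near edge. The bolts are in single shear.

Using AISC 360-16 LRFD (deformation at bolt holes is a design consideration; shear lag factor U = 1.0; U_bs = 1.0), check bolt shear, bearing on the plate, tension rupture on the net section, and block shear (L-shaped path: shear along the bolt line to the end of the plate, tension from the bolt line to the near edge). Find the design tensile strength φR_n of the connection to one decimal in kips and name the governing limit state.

Bolt shear: A_b = π(0.875)²/4 = 0.60132 in². φR_n = 0.75 × 54 × 0.60132 × 3 × 1 = 73.1 kips.
Bearing (0.25 in plate, F_u = 70 ksi): end bolts L_c = 1.3125 − 0.9375/2 = 0.84375, R_n = min(1.2×0.84375×0.25×70, 2.4×0.875×0.25×70) = 17.719 kips/bolt; interior L_c = 2.6875 − 0.9375 = 1.75, R_n = 36.75 kips/bolt. φR_n = 0.75 × (1×17.719 + 2×36.75) = 68.4 kips.
Tension rupture (net): A_n = (5.1875 − 1×1)×0.25 = 1.0469 in² (U = 1.0, A_e = A_n). φR_n = 0.75 × 70 × 1.0469 = 55.0 kips.
Block shear: shear path 1×[1.3125+2×2.6875] = 1×6.6875 in, A_gv = 1.6719, A_nv = 1×(6.6875 − 2.5×1)×0.25 = 1.0469 in²; tension to near edge: (1.1875 − 0.5×1)×0.25 = 0.17188 in². R_n = min(0.6×70×1.0469, 0.6×50×1.6719) + 1.0×70×0.17188 = min(43.97, 50.157) + 12.032 = 56.002 kips. φR_n = 0.75 × 56.002 = 42.0 kips.
Governing: min(73.1, 68.4, 55.0, 42.0) = 42.0 kips → block shear.

42.0 kips (block shear governs)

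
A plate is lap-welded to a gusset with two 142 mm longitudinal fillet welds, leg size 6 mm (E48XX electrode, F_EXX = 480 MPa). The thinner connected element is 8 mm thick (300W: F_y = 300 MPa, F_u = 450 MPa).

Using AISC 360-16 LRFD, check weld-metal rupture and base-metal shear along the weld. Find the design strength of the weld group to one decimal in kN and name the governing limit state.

260.2 kN (weld metal governs)

Weld metal: throat = 0.707×6 = 4.242 mm, L = 2×142 = 284 mm. φR_n = 0.75 × 0.6 × 480 × 4.242 × 284 = 260.2 kN.
Base metal shear (8 mm plate): yield φR_n = 1.0×0.6×300×8×284 = 409.0 kN; rupture φR_n = 0.75×0.6×450×8×284 = 460.1 kN; take 409.0 kN (yield).
Governing: min(260.2, 409.0) = 260.2 kN → weld metal.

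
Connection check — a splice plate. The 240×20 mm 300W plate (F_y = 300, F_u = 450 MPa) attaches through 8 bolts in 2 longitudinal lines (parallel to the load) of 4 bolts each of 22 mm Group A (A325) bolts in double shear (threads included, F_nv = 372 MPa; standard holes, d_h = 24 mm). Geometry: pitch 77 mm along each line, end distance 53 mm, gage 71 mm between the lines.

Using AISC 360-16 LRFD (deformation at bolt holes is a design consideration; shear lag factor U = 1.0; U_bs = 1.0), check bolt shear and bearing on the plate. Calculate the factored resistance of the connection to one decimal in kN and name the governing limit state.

Bolt shear: A_b = π(22)²/4 = 380.13 mm². φR_n = 0.75 × 372 × 380.13 × 8 × 2 = 1696.9 kN.
Bearing (20 mm plate, F_u = 450 MPa): end bolts L_c = 53 − 24/2 = 41, R_n = min(1.2×41×20×450, 2.4×22×20×450) = 442.8 kN/bolt; interior L_c = 77 − 24 = 53, R_n = 475.2 kN/bolt. φR_n = 0.75 × (2×442.8 + 6×475.2) = 2802.6 kN.
Governing: min(1696.9, 2802.6) = 1696.9 kN → bolt shear.

1696.9 kN (bolt shear governs)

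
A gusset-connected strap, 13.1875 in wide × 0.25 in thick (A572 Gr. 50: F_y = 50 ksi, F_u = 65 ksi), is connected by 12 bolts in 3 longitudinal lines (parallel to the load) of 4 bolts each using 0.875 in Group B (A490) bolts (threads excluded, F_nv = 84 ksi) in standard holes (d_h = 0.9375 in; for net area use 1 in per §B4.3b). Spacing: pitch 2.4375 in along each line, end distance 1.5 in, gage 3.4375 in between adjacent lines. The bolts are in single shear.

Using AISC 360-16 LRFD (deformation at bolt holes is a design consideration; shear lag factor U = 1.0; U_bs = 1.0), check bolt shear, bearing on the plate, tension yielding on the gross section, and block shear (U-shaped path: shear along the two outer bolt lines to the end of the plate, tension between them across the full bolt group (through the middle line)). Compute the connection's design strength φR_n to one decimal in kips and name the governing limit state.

Bolt shear: A_b = π(0.875)²/4 = 0.60132 in². φR_n = 0.75 × 84 × 0.60132 × 12 × 1 = 454.6 kips.
Bearing (0.25 in plate, F_u = 65 ksi): end bolts L_c = 1.5 − 0.9375/2 = 1.03125, R_n = min(1.2×1.03125×0.25×65, 2.4×0.875×0.25×65) = 20.109 kips/bolt; interior L_c = 2.4375 − 0.9375 = 1.5, R_n = 29.25 kips/bolt. φR_n = 0.75 × (3×20.109 + 9×29.25) = 242.7 kips.
Tension yield (gross): A_g = 13.1875×0.25 = 3.2969 in². φR_n = 0.90 × 50 × 3.2969 = 148.4 kips.
Block shear: shear path 2×[1.5+3×2.4375] = 2×8.8125 in, A_gv = 4.4063, A_nv = 2×(8.8125 − 3.5×1)×0.25 = 2.6563 in²; tension across gage: (6.875 − 2×1)×0.25 = 1.2188 in². R_n = min(0.6×65×2.6563, 0.6×50×4.4063) + 1.0×65×1.2188 = min(103.6, 132.19) + 79.222 = 182.82 kips. φR_n = 0.75 × 182.82 = 137.1 kips.
Governing: min(454.6, 242.7, 148.4, 137.1) = 137.1 kips → block shear.

137.1 kips (block shear governs)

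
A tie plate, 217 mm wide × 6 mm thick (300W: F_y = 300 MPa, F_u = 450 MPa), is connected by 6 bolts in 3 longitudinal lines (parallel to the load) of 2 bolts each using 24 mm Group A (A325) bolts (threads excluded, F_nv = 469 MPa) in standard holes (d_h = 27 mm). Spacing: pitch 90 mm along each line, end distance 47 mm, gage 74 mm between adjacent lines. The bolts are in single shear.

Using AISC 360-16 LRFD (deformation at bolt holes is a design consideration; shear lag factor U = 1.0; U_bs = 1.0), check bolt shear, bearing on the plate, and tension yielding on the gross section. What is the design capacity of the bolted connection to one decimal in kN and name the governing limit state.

Bolt shear: A_b = π(24)²/4 = 452.39 mm². φR_n = 0.75 × 469 × 452.39 × 6 × 1 = 954.8 kN.
Bearing (6 mm plate, F_u = 450 MPa): end bolts L_c = 47 − 27/2 = 33.5, R_n = min(1.2×33.5×6×450, 2.4×24×6×450) = 108.54 kN/bolt; interior L_c = 90 − 27 = 63, R_n = 155.52 kN/bolt. φR_n = 0.75 × (3×108.54 + 3×155.52) = 594.1 kN.
Tension yield (gross): A_g = 217×6 = 1302 mm². φR_n = 0.90 × 300 × 1302 = 351.5 kN.
Governing: min(954.8, 594.1, 351.5) = 351.5 kN → gross-section yield.

351.5 kN (gross-section yield governs)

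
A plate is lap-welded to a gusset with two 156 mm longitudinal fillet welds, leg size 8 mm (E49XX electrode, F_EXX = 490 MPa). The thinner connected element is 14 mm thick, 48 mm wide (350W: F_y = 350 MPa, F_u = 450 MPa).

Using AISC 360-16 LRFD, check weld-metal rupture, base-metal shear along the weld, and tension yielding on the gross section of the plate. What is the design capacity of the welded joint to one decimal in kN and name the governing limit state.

Weld metal: throat = 0.707×8 = 5.656 mm, L = 2×156 = 312 mm. φR_n = 0.75 × 0.6 × 490 × 5.656 × 312 = 389.1 kN.
Base metal shear (14 mm plate): yield φR_n = 1.0×0.6×350×14×312 = 917.3 kN; rupture φR_n = 0.75×0.6×450×14×312 = 884.5 kN; take 884.5 kN (rupture).
Tension yield (gross): A_g = 48×14 = 672 mm². φR_n = 0.90 × 350 × 672 = 211.7 kN.
Governing: min(389.1, 884.5, 211.7) = 211.7 kN → gross-section yield.

211.7 kN (gross-section yield governs)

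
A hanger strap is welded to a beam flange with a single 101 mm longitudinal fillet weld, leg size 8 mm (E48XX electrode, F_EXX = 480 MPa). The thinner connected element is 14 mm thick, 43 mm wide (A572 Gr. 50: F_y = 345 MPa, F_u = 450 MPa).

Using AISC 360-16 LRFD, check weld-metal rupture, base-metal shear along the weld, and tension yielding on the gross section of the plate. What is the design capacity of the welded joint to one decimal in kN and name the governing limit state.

Weld metal: throat = 0.707×8 = 5.656 mm, L = 101 mm. φR_n = 0.75 × 0.6 × 480 × 5.656 × 101 = 123.4 kN.
Base metal shear (14 mm plate): yield φR_n = 1.0×0.6×345×14×101 = 292.7 kN; rupture φR_n = 0.75×0.6×450×14×101 = 286.3 kN; take 286.3 kN (rupture).
Tension yield (gross): A_g = 43×14 = 602 mm². φR_n = 0.90 × 345 × 602 = 186.9 kN.
Governing: min(123.4, 286.3, 186.9) = 123.4 kN → weld metal.

123.4 kN (weld metal governs)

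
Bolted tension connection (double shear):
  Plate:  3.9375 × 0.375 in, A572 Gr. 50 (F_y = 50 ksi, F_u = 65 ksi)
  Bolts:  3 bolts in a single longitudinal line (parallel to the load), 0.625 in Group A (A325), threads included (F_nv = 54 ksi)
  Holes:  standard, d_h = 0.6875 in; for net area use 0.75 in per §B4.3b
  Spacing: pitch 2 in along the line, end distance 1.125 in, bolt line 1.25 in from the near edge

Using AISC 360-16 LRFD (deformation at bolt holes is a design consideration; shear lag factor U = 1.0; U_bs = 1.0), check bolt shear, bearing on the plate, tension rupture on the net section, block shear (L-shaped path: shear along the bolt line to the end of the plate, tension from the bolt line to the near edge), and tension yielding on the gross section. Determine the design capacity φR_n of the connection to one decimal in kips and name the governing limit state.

51.6 kips (block shear governs)

Bolt shear: A_b = π(0.625)²/4 = 0.3068 in². φR_n = 0.75 × 54 × 0.3068 × 3 × 2 = 74.6 kips.
Bearing (0.375 in plate, F_u = 65 ksi): end bolts L_c = 1.125 − 0.6875/2 = 0.78125, R_n = min(1.2×0.78125×0.375×65, 2.4×0.625×0.375×65) = 22.852 kips/bolt; interior L_c = 2 − 0.6875 = 1.3125, R_n = 36.563 kips/bolt. φR_n = 0.75 × (1×22.852 + 2×36.563) = 72.0 kips.
Tension rupture (net): A_n = (3.9375 − 1×0.75)×0.375 = 1.1953 in² (U = 1.0, A_e = A_n). φR_n = 0.75 × 65 × 1.1953 = 58.3 kips.
Block shear: shear path 1×[1.125+2×2] = 1×5.125 in, A_gv = 1.9219, A_nv = 1×(5.125 − 2.5×0.75)×0.375 = 1.2188 in²; tension to near edge: (1.25 − 0.5×0.75)×0.375 = 0.32813 in². R_n = min(0.6×65×1.2188, 0.6×50×1.9219) + 1.0×65×0.32813 = min(47.533, 57.657) + 21.328 = 68.861 kips. φR_n = 0.75 × 68.861 = 51.6 kips.
Tension yield (gross): A_g = 3.9375×0.375 = 1.4766 in². φR_n = 0.90 × 50 × 1.4766 = 66.4 kips.
Governing: min(74.6, 72.0, 58.3, 51.6, 66.4) = 51.6 kips → block shear.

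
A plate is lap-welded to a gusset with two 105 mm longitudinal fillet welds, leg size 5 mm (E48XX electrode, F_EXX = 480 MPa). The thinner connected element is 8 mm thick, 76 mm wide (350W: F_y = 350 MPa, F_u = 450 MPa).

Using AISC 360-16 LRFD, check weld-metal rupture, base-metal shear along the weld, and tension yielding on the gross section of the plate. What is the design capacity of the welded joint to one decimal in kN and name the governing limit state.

Weld metal: throat = 0.707×5 = 3.535 mm, L = 2×105 = 210 mm. φR_n = 0.75 × 0.6 × 480 × 3.535 × 210 = 160.3 kN.
Base metal shear (8 mm plate): yield φR_n = 1.0×0.6×350×8×210 = 352.8 kN; rupture φR_n = 0.75×0.6×450×8×210 = 340.2 kN; take 340.2 kN (rupture).
Tension yield (gross): A_g = 76×8 = 608 mm². φR_n = 0.90 × 350 × 608 = 191.5 kN.
Governing: min(160.3, 340.2, 191.5) = 160.3 kN → weld metal.

160.3 kN (weld metal governs)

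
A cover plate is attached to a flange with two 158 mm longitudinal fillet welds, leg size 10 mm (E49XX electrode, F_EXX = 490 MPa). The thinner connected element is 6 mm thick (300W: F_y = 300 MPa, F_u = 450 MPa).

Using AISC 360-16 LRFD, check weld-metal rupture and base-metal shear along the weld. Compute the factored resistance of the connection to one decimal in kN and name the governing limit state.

Weld metal: throat = 0.707×10 = 7.07 mm, L = 2×158 = 316 mm. φR_n = 0.75 × 0.6 × 490 × 7.07 × 316 = 492.6 kN.
Base metal shear (6 mm plate): yield φR_n = 1.0×0.6×300×6×316 = 341.3 kN; rupture φR_n = 0.75×0.6×450×6×316 = 383.9 kN; take 341.3 kN (yield).
Governing: min(492.6, 341.3) = 341.3 kN → base-metal shear.

341.3 kN (base-metal shear governs)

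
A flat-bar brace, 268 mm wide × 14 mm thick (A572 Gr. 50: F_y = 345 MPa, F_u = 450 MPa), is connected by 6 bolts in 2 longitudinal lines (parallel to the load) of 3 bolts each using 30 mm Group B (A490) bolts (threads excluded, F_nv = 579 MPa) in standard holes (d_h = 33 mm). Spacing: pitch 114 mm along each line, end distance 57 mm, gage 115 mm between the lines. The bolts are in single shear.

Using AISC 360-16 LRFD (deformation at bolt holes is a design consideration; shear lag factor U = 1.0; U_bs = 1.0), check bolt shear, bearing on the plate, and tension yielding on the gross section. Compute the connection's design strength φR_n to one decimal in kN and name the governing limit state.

Bolt shear: A_b = π(30)²/4 = 706.86 mm². φR_n = 0.75 × 579 × 706.86 × 6 × 1 = 1841.7 kN.
Bearing (14 mm plate, F_u = 450 MPa): end bolts L_c = 57 − 33/2 = 40.5, R_n = min(1.2×40.5×14×450, 2.4×30×14×450) = 306.18 kN/bolt; interior L_c = 114 − 33 = 81, R_n = 453.6 kN/bolt. φR_n = 0.75 × (2×306.18 + 4×453.6) = 1820.1 kN.
Tension yield (gross): A_g = 268×14 = 3752 mm². φR_n = 0.90 × 345 × 3752 = 1165.0 kN.
Governing: min(1841.7, 1820.1, 1165.0) = 1165.0 kN → gross-section yield.

1165.0 kN (gross-section yield governs)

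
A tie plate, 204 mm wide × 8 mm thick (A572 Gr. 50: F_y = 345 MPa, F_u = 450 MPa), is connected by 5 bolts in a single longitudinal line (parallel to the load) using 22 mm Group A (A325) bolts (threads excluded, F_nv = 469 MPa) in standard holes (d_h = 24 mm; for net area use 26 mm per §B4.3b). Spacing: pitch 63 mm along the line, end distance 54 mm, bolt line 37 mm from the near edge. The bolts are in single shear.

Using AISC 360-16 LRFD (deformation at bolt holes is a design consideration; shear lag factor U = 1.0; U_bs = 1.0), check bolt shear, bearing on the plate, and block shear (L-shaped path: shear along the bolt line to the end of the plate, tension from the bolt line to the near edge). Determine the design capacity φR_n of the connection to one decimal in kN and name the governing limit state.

Bolt shear: A_b = π(22)²/4 = 380.13 mm². φR_n = 0.75 × 469 × 380.13 × 5 × 1 = 668.6 kN.
Bearing (8 mm plate, F_u = 450 MPa): end bolts L_c = 54 − 24/2 = 42, R_n = min(1.2×42×8×450, 2.4×22×8×450) = 181.44 kN/bolt; interior L_c = 63 − 24 = 39, R_n = 168.48 kN/bolt. φR_n = 0.75 × (1×181.44 + 4×168.48) = 641.5 kN.
Block shear: shear path 1×[54+4×63] = 1×306 mm, A_gv = 2448, A_nv = 1×(306 − 4.5×26)×8 = 1512 mm²; tension to near edge: (37 − 0.5×26)×8 = 192 mm². R_n = min(0.6×450×1512, 0.6×345×2448) + 1.0×450×192 = min(408.24, 506.74) + 86.4 = 494.64 kN. φR_n = 0.75 × 494.64 = 371.0 kN.
Governing: min(668.6, 641.5, 371.0) = 371.0 kN → block shear.

371.0 kN (block shear governs)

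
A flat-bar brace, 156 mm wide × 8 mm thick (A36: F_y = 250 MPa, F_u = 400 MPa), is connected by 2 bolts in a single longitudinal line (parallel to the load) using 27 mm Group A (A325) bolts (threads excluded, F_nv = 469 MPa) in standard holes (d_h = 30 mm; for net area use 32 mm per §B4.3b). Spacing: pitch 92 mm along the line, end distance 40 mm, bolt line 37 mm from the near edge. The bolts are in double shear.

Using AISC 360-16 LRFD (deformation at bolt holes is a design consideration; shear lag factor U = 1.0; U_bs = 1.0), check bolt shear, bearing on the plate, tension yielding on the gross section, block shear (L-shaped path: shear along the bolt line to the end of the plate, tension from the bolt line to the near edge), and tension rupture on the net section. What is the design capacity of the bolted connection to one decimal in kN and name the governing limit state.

Bolt shear: A_b = π(27)²/4 = 572.56 mm². φR_n = 0.75 × 469 × 572.56 × 2 × 2 = 805.6 kN.
Bearing (8 mm plate, F_u = 400 MPa): end bolts L_c = 40 − 30/2 = 25, R_n = min(1.2×25×8×400, 2.4×27×8×400) = 96 kN/bolt; interior L_c = 92 − 30 = 62, R_n = 207.36 kN/bolt. φR_n = 0.75 × (1×96 + 1×207.36) = 227.5 kN.
Tension yield (gross): A_g = 156×8 = 1248 mm². φR_n = 0.90 × 250 × 1248 = 280.8 kN.
Block shear: shear path 1×[40+1×92] = 1×132 mm, A_gv = 1056, A_nv = 1×(132 − 1.5×32)×8 = 672 mm²; tension to near edge: (37 − 0.5×32)×8 = 168 mm². R_n = min(0.6×400×672, 0.6×250×1056) + 1.0×400×168 = min(161.28, 158.4) + 67.2 = 225.6 kN. φR_n = 0.75 × 225.6 = 169.2 kN.
Tension rupture (net): A_n = (156 − 1×32)×8 = 992 mm² (U = 1.0, A_e = A_n). φR_n = 0.75 × 400 × 992 = 297.6 kN.
Governing: min(805.6, 227.5, 280.8, 169.2, 297.6) = 169.2 kN → block shear.

169.2 kN (block shear governs)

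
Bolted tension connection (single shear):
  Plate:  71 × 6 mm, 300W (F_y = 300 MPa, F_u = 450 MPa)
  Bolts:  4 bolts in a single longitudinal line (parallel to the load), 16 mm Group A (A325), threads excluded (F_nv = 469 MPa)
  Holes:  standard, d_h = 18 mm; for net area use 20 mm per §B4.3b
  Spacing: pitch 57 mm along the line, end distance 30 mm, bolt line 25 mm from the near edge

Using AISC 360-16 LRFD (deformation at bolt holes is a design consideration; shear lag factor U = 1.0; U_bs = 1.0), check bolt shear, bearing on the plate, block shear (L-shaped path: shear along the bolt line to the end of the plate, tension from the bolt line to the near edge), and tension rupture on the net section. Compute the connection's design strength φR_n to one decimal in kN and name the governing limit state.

103.3 kN (net-section rupture governs)

Bolt shear: A_b = π(16)²/4 = 201.06 mm². φR_n = 0.75 × 469 × 201.06 × 4 × 1 = 282.9 kN.
Bearing (6 mm plate, F_u = 450 MPa): end bolts L_c = 30 − 18/2 = 21, R_n = min(1.2×21×6×450, 2.4×16×6×450) = 68.04 kN/bolt; interior L_c = 57 − 18 = 39, R_n = 103.68 kN/bolt. φR_n = 0.75 × (1×68.04 + 3×103.68) = 284.3 kN.
Block shear: shear path 1×[30+3×57] = 1×201 mm, A_gv = 1206, A_nv = 1×(201 − 3.5×20)×6 = 786 mm²; tension to near edge: (25 − 0.5×20)×6 = 90 mm². R_n = min(0.6×450×786, 0.6×300×1206) + 1.0×450×90 = min(212.22, 217.08) + 40.5 = 252.72 kN. φR_n = 0.75 × 252.72 = 189.5 kN.
Tension rupture (net): A_n = (71 − 1×20)×6 = 306 mm² (U = 1.0, A_e = A_n). φR_n = 0.75 × 450 × 306 = 103.3 kN.
Governing: min(282.9, 284.3, 189.5, 103.3) = 103.3 kN → net-section rupture.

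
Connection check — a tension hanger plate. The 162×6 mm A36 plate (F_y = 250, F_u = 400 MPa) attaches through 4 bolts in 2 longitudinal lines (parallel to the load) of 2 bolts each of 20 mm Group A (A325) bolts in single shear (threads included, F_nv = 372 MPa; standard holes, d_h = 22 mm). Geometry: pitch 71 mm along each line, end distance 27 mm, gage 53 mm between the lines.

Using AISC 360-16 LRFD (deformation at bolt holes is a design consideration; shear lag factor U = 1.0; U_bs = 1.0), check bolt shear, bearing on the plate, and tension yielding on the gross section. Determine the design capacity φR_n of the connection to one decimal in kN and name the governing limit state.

Bolt shear: A_b = π(20)²/4 = 314.16 mm². φR_n = 0.75 × 372 × 314.16 × 4 × 1 = 350.6 kN.
Bearing (6 mm plate, F_u = 400 MPa): end bolts L_c = 27 − 22/2 = 16, R_n = min(1.2×16×6×400, 2.4×20×6×400) = 46.08 kN/bolt; interior L_c = 71 − 22 = 49, R_n = 115.2 kN/bolt. φR_n = 0.75 × (2×46.08 + 2×115.2) = 241.9 kN.
Tension yield (gross): A_g = 162×6 = 972 mm². φR_n = 0.90 × 250 × 972 = 218.7 kN.
Governing: min(350.6, 241.9, 218.7) = 218.7 kN → gross-section yield.

218.7 kN (gross-section yield governs)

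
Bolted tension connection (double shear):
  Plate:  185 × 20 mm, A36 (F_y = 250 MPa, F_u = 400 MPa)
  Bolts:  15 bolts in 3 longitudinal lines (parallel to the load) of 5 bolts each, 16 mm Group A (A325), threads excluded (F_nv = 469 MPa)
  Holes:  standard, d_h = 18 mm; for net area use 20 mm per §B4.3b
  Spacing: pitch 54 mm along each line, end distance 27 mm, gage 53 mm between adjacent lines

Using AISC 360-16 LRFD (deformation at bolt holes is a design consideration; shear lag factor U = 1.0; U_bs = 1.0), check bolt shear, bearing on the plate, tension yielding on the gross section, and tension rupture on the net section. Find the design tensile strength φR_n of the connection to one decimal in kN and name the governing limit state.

750.0 kN (net-section rupture governs)

Bolt shear: A_b = π(16)²/4 = 201.06 mm². φR_n = 0.75 × 469 × 201.06 × 15 × 2 = 2121.7 kN.
Bearing (20 mm plate, F_u = 400 MPa): end bolts L_c = 27 − 18/2 = 18, R_n = min(1.2×18×20×400, 2.4×16×20×400) = 172.8 kN/bolt; interior L_c = 54 − 18 = 36, R_n = 307.2 kN/bolt. φR_n = 0.75 × (3×172.8 + 12×307.2) = 3153.6 kN.
Tension yield (gross): A_g = 185×20 = 3700 mm². φR_n = 0.90 × 250 × 3700 = 832.5 kN.
Tension rupture (net): A_n = (185 − 3×20)×20 = 2500 mm² (U = 1.0, A_e = A_n). φR_n = 0.75 × 400 × 2500 = 750.0 kN.
Governing: min(2121.7, 3153.6, 832.5, 750.0) = 750.0 kN → net-section rupture.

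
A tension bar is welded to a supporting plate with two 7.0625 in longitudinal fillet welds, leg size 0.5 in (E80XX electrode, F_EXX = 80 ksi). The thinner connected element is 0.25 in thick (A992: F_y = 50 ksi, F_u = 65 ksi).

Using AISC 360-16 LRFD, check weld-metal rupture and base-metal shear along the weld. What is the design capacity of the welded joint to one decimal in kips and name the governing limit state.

Weld metal: throat = 0.707×0.5 = 0.3535 in, L = 2×7.0625 = 14.125 in. φR_n = 0.75 × 0.6 × 80 × 0.3535 × 14.125 = 179.8 kips.
Base metal shear (0.25 in plate): yield φR_n = 1.0×0.6×50×0.25×14.125 = 105.9 kips; rupture φR_n = 0.75×0.6×65×0.25×14.125 = 103.3 kips; take 103.3 kips (rupture).
Governing: min(179.8, 103.3) = 103.3 kips → base-metal shear.

103.3 kips (base-metal shear governs)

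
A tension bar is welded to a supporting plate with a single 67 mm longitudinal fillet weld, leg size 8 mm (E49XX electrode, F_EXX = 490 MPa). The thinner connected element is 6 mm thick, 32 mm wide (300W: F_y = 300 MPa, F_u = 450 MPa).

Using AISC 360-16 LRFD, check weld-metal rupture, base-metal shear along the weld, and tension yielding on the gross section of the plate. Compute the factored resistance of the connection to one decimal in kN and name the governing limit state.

51.8 kN (gross-section yield governs)

Weld metal: throat = 0.707×8 = 5.656 mm, L = 67 mm. φR_n = 0.75 × 0.6 × 490 × 5.656 × 67 = 83.6 kN.
Base metal shear (6 mm plate): yield φR_n = 1.0×0.6×300×6×67 = 72.4 kN; rupture φR_n = 0.75×0.6×450×6×67 = 81.4 kN; take 72.4 kN (yield).
Tension yield (gross): A_g = 32×6 = 192 mm². φR_n = 0.90 × 300 × 192 = 51.8 kN.
Governing: min(83.6, 72.4, 51.8) = 51.8 kN → gross-section yield.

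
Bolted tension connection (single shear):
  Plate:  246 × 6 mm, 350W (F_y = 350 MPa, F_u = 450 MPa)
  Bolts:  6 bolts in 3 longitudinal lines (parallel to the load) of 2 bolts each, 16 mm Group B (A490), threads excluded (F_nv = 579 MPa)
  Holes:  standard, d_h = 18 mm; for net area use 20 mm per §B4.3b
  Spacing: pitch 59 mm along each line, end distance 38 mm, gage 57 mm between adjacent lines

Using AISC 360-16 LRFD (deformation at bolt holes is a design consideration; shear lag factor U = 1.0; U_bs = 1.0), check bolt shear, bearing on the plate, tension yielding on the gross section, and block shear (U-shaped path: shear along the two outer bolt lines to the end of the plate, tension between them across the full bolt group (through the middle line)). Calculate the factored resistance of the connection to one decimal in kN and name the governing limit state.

312.7 kN (block shear governs)

Bolt shear: A_b = π(16)²/4 = 201.06 mm². φR_n = 0.75 × 579 × 201.06 × 6 × 1 = 523.9 kN.
Bearing (6 mm plate, F_u = 450 MPa): end bolts L_c = 38 − 18/2 = 29, R_n = min(1.2×29×6×450, 2.4×16×6×450) = 93.96 kN/bolt; interior L_c = 59 − 18 = 41, R_n = 103.68 kN/bolt. φR_n = 0.75 × (3×93.96 + 3×103.68) = 444.7 kN.
Tension yield (gross): A_g = 246×6 = 1476 mm². φR_n = 0.90 × 350 × 1476 = 464.9 kN.
Block shear: shear path 2×[38+1×59] = 2×97 mm, A_gv = 1164, A_nv = 2×(97 − 1.5×20)×6 = 804 mm²; tension across gage: (114 − 2×20)×6 = 444 mm². R_n = min(0.6×450×804, 0.6×350×1164) + 1.0×450×444 = min(217.08, 244.44) + 199.8 = 416.88 kN. φR_n = 0.75 × 416.88 = 312.7 kN.
Governing: min(523.9, 444.7, 464.9, 312.7) = 312.7 kN → block shear.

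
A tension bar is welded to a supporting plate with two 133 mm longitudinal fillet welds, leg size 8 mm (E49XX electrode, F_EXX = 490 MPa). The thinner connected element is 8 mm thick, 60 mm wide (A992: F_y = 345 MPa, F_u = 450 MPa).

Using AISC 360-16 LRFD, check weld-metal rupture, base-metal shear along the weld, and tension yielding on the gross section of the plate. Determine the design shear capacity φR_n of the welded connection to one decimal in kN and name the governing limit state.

Weld metal: throat = 0.707×8 = 5.656 mm, L = 2×133 = 266 mm. φR_n = 0.75 × 0.6 × 490 × 5.656 × 266 = 331.7 kN.
Base metal shear (8 mm plate): yield φR_n = 1.0×0.6×345×8×266 = 440.5 kN; rupture φR_n = 0.75×0.6×450×8×266 = 430.9 kN; take 430.9 kN (rupture).
Tension yield (gross): A_g = 60×8 = 480 mm². φR_n = 0.90 × 345 × 480 = 149.0 kN.
Governing: min(331.7, 430.9, 149.0) = 149.0 kN → gross-section yield.

149.0 kN (gross-section yield governs)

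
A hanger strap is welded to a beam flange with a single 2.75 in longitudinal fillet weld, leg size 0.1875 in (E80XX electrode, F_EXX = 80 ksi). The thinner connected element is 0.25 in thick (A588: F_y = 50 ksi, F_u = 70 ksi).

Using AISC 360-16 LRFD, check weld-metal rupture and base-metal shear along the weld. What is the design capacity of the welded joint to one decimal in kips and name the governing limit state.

13.1 kips (weld metal governs)

Weld metal: throat = 0.707×0.1875 = 0.13256 in, L = 2.75 in. φR_n = 0.75 × 0.6 × 80 × 0.13256 × 2.75 = 13.1 kips.
Base metal shear (0.25 in plate): yield φR_n = 1.0×0.6×50×0.25×2.75 = 20.6 kips; rupture φR_n = 0.75×0.6×70×0.25×2.75 = 21.7 kips; take 20.6 kips (yield).
Governing: min(13.1, 20.6) = 13.1 kips → weld metal.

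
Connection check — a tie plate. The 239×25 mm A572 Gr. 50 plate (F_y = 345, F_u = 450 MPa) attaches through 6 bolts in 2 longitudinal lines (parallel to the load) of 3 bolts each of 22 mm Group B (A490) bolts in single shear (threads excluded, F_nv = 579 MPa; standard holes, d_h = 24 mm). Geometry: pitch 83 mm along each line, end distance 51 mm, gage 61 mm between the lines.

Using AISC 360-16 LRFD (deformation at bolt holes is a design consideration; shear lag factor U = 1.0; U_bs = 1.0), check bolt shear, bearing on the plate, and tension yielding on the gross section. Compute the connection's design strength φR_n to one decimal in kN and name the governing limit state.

Bolt shear: A_b = π(22)²/4 = 380.13 mm². φR_n = 0.75 × 579 × 380.13 × 6 × 1 = 990.4 kN.
Bearing (25 mm plate, F_u = 450 MPa): end bolts L_c = 51 − 24/2 = 39, R_n = min(1.2×39×25×450, 2.4×22×25×450) = 526.5 kN/bolt; interior L_c = 83 − 24 = 59, R_n = 594 kN/bolt. φR_n = 0.75 × (2×526.5 + 4×594) = 2571.8 kN.
Tension yield (gross): A_g = 239×25 = 5975 mm². φR_n = 0.90 × 345 × 5975 = 1855.2 kN.
Governing: min(990.4, 2571.8, 1855.2) = 990.4 kN → bolt shear.

990.4 kN (bolt shear governs)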